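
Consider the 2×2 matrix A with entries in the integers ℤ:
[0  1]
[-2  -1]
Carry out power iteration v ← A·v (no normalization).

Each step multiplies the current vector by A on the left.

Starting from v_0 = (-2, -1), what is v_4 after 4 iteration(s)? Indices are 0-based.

v_0 = (-2, -1).
v_1 = A·v_0 = (-1, 5).
v_2 = A·v_1 = (5, -3).
v_3 = A·v_2 = (-3, -7).
v_4 = A·v_3 = (-7, 13).

v_4 = (-7, 13)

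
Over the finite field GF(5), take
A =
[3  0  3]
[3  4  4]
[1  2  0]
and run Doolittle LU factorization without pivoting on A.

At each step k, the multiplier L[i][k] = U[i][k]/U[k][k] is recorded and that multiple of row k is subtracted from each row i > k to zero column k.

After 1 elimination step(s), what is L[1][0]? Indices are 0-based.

L[1][0] = 1

[col 0] pivot 3
  R1 -= 1*R0 → (0, 4, 1)  (L[1][0] := 1)
  R2 -= 2*R0 → (0, 2, 4)  (L[2][0] := 2)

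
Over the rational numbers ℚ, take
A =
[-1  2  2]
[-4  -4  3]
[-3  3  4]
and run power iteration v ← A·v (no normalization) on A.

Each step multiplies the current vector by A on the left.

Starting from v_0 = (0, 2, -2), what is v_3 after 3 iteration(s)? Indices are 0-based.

v_0 = (0, 2, -2).
v_1 = A·v_0 = (0, -14, -2).
v_2 = A·v_1 = (-32, 50, -50).
v_3 = A·v_2 = (32, -222, 46).

v_3 = (32, -222, 46)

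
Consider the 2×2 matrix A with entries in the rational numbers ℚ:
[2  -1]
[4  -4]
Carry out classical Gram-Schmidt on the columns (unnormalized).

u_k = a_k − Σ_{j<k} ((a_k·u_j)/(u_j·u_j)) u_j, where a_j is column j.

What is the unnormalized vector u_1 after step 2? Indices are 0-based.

Step 1: u_0 = a_0 = (2, 4).
Step 2: u_1 = a_1 − (-9/10)·u_0 = (4/5, -2/5).

u_1 = (4/5, -2/5)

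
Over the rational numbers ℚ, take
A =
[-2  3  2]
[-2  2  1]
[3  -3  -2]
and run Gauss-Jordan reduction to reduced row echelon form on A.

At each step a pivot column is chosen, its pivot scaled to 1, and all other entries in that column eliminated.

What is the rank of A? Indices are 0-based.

rank = 3

[1] R0 /= -2  ⇒  (1, -3/2, -1)
     R1 -= -2·R0  ⇒  (0, -1, -1)
     R2 -= 3·R0  ⇒  (0, 3/2, 1)
[2] R1 /= -1  ⇒  (0, 1, 1)
     R0 -= -3/2·R1  ⇒  (1, 0, 1/2)
     R2 -= 3/2·R1  ⇒  (0, 0, -1/2)
[3] R2 /= -1/2  ⇒  (0, 0, 1)
     R0 -= 1/2·R2  ⇒  (1, 0, 0)
     R1 -= 1·R2  ⇒  (0, 1, 0)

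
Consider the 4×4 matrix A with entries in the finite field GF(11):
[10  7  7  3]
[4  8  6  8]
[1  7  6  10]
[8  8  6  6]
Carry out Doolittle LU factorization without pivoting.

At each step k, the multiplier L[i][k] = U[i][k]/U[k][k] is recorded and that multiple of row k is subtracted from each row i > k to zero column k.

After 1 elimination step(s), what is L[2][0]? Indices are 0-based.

L[2][0] = 10

k=0: U[0][0]=10
  eliminate (1,0): mult=7, new row 1: (0, 3, 1, 9); set L[1][0]=7
  eliminate (2,0): mult=10, new row 2: (0, 3, 2, 2); set L[2][0]=10
  eliminate (3,0): mult=3, new row 3: (0, 9, 7, 8); set L[3][0]=3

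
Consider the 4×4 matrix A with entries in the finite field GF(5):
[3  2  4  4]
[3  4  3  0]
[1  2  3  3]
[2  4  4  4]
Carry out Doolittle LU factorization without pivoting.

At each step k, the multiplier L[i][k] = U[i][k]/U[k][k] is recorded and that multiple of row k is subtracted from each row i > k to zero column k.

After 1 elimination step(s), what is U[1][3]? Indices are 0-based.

k=0: U[0][0]=3
  eliminate (1,0): mult=1, new row 1: (0, 2, 4, 1); set L[1][0]=1
  eliminate (2,0): mult=2, new row 2: (0, 3, 0, 0); set L[2][0]=2
  eliminate (3,0): mult=4, new row 3: (0, 1, 3, 3); set L[3][0]=4

U[1][3] = 1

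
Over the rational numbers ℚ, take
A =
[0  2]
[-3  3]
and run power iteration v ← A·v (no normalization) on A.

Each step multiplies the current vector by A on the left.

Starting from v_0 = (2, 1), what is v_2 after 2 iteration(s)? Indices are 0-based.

v_0 = (2, 1).
v_1 = A·v_0 = (2, -3).
v_2 = A·v_1 = (-6, -15).

v_2 = (-6, -15)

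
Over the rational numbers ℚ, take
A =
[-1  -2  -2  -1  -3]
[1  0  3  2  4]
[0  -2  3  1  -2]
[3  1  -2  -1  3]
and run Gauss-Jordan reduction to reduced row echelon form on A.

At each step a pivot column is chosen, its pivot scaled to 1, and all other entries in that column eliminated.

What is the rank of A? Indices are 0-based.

pivot(0,0)=-1: scale R0 → (1, 2, 2, 1, 3)
  clear (1,0): R1 −= (1)R0 → (0, -2, 1, 1, 1)
  clear (3,0): R3 −= (3)R0 → (0, -5, -8, -4, -6)
pivot(1,1)=-2: scale R1 → (0, 1, -1/2, -1/2, -1/2)
  clear (0,1): R0 −= (2)R1 → (1, 0, 3, 2, 4)
  clear (2,1): R2 −= (-2)R1 → (0, 0, 2, 0, -3)
  clear (3,1): R3 −= (-5)R1 → (0, 0, -21/2, -13/2, -17/2)
pivot(2,2)=2: scale R2 → (0, 0, 1, 0, -3/2)
  clear (0,2): R0 −= (3)R2 → (1, 0, 0, 2, 17/2)
  clear (1,2): R1 −= (-1/2)R2 → (0, 1, 0, -1/2, -5/4)
  clear (3,2): R3 −= (-21/2)R2 → (0, 0, 0, -13/2, -97/4)
pivot(3,3)=-13/2: scale R3 → (0, 0, 0, 1, 97/26)
  clear (0,3): R0 −= (2)R3 → (1, 0, 0, 0, 27/26)
  clear (1,3): R1 −= (-1/2)R3 → (0, 1, 0, 0, 8/13)

rank = 4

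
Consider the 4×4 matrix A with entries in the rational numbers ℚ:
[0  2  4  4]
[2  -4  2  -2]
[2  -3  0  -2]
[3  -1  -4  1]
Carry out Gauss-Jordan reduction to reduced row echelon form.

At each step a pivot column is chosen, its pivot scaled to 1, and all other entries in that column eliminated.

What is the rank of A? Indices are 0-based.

[1] R0 <-> R1
[1] R0 /= 2  ⇒  (1, -2, 1, -1)
     R2 -= 2·R0  ⇒  (0, 1, -2, 0)
     R3 -= 3·R0  ⇒  (0, 5, -7, 4)
[2] R1 /= 2  ⇒  (0, 1, 2, 2)
     R0 -= -2·R1  ⇒  (1, 0, 5, 3)
     R2 -= 1·R1  ⇒  (0, 0, -4, -2)
     R3 -= 5·R1  ⇒  (0, 0, -17, -6)
[3] R2 /= -4  ⇒  (0, 0, 1, 1/2)
     R0 -= 5·R2  ⇒  (1, 0, 0, 1/2)
     R1 -= 2·R2  ⇒  (0, 1, 0, 1)
     R3 -= -17·R2  ⇒  (0, 0, 0, 5/2)
[4] R3 /= 5/2  ⇒  (0, 0, 0, 1)
     R0 -= 1/2·R3  ⇒  (1, 0, 0, 0)
     R1 -= 1·R3  ⇒  (0, 1, 0, 0)
     R2 -= 1/2·R3  ⇒  (0, 0, 1, 0)

rank = 4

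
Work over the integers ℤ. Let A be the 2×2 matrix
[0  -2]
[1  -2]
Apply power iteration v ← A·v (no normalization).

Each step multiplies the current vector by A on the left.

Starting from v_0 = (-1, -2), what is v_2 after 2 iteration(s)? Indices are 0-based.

v_2 = (-6, -2)

v_0 = (-1, -2).
v_1 = A·v_0 = (4, 3).
v_2 = A·v_1 = (-6, -2).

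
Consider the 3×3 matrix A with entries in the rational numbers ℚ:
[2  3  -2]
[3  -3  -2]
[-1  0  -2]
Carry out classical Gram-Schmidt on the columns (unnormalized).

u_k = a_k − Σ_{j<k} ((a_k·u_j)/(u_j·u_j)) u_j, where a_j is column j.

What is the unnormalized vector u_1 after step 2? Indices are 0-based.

Step 1: u_0 = a_0 = (2, 3, -1).
Step 2: u_1 = a_1 − (-3/14)·u_0 = (24/7, -33/14, -3/14).

u_1 = (24/7, -33/14, -3/14)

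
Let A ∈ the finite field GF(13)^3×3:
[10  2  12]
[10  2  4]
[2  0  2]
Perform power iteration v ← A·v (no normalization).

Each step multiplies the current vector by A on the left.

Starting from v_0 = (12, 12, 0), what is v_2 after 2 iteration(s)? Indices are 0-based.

v_2 = (1, 4, 11)

v_0 = (12, 12, 0).
v_1 = A·v_0 = (1, 1, 11).
v_2 = A·v_1 = (1, 4, 11).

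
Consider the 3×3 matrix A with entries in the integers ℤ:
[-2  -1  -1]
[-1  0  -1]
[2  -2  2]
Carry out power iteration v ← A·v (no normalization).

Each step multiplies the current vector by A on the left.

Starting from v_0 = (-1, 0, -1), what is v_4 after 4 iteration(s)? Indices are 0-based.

v_4 = (-14, 9, -38)

v_0 = (-1, 0, -1).
v_1 = A·v_0 = (3, 2, -4).
v_2 = A·v_1 = (-4, 1, -6).
v_3 = A·v_2 = (13, 10, -22).
v_4 = A·v_3 = (-14, 9, -38).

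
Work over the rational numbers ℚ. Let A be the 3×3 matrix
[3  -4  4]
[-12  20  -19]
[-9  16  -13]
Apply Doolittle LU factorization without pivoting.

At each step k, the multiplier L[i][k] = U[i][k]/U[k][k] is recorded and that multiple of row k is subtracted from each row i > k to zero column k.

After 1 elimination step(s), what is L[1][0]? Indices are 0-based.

Step 1: pivot at (0,0) is 3.
  row1 ← row1 − (-4)·row0  ⇒  L[1][0]=-4, U row1=(0, 4, -3)
  row2 ← row2 − (-3)·row0  ⇒  L[2][0]=-3, U row2=(0, 4, -1)

L[1][0] = -4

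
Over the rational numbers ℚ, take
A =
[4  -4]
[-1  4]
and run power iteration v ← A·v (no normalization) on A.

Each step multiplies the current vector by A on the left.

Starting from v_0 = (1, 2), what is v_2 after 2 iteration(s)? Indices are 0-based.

v_2 = (-44, 32)

v_0 = (1, 2).
v_1 = A·v_0 = (-4, 7).
v_2 = A·v_1 = (-44, 32).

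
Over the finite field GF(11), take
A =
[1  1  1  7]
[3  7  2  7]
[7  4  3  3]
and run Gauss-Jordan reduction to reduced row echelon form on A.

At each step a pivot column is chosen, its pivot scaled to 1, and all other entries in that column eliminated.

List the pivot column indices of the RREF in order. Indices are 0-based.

pivot columns: 0, 1, 2

pivot(0,0)=1: scale R0 → (1, 1, 1, 7)
  clear (1,0): R1 −= (3)R0 → (0, 4, 10, 8)
  clear (2,0): R2 −= (7)R0 → (0, 8, 7, 9)
pivot(1,1)=4: scale R1 → (0, 1, 8, 2)
  clear (0,1): R0 −= (1)R1 → (1, 0, 4, 5)
  clear (2,1): R2 −= (8)R1 → (0, 0, 9, 4)
pivot(2,2)=9: scale R2 → (0, 0, 1, 9)
  clear (0,2): R0 −= (4)R2 → (1, 0, 0, 2)
  clear (1,2): R1 −= (8)R2 → (0, 1, 0, 7)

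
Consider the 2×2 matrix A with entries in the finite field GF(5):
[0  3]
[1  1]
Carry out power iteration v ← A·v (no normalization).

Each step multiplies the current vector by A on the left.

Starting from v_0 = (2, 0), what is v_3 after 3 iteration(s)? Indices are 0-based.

v_0 = (2, 0).
v_1 = A·v_0 = (0, 2).
v_2 = A·v_1 = (1, 2).
v_3 = A·v_2 = (1, 3).

v_3 = (1, 3)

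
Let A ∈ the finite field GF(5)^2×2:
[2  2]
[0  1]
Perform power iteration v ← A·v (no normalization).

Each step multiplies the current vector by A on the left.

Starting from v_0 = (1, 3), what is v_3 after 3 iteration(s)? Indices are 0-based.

v_0 = (1, 3).
v_1 = A·v_0 = (3, 3).
v_2 = A·v_1 = (2, 3).
v_3 = A·v_2 = (0, 3).

v_3 = (0, 3)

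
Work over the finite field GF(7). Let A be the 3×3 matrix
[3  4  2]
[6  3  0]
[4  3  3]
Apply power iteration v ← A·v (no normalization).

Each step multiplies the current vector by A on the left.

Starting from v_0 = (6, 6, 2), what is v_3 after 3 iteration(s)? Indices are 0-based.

v_3 = (1, 3, 6)

v_0 = (6, 6, 2).
v_1 = A·v_0 = (4, 5, 6).
v_2 = A·v_1 = (2, 4, 0).
v_3 = A·v_2 = (1, 3, 6).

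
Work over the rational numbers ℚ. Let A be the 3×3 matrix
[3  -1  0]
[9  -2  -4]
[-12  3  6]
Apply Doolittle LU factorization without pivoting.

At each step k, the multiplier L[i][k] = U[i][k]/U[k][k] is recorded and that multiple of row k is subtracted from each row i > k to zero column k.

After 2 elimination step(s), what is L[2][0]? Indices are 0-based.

k=0: U[0][0]=3
  eliminate (1,0): mult=3, new row 1: (0, 1, -4); set L[1][0]=3
  eliminate (2,0): mult=-4, new row 2: (0, -1, 6); set L[2][0]=-4
k=1: U[1][1]=1
  eliminate (2,1): mult=-1, new row 2: (0, 0, 2); set L[2][1]=-1

L[2][0] = -4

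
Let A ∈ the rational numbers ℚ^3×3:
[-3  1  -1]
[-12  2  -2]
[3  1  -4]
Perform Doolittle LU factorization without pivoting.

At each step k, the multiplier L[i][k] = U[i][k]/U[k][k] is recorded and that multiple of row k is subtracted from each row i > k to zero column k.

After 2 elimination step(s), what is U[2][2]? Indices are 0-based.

[col 0] pivot -3
  R1 -= 4*R0 → (0, -2, 2)  (L[1][0] := 4)
  R2 -= -1*R0 → (0, 2, -5)  (L[2][0] := -1)
[col 1] pivot -2
  R2 -= -1*R1 → (0, 0, -3)  (L[2][1] := -1)

U[2][2] = -3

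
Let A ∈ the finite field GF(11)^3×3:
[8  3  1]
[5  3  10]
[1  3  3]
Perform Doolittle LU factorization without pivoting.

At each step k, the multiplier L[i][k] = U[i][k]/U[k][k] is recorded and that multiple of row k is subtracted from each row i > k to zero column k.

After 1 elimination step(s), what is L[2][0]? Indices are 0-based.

L[2][0] = 7

[col 0] pivot 8
  R1 -= 2*R0 → (0, 8, 8)  (L[1][0] := 2)
  R2 -= 7*R0 → (0, 4, 7)  (L[2][0] := 7)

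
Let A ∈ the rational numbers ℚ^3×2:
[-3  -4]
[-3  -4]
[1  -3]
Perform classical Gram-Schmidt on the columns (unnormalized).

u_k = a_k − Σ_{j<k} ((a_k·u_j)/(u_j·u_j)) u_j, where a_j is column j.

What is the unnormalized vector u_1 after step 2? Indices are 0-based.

Step 1: u_0 = a_0 = (-3, -3, 1).
Step 2: u_1 = a_1 − (21/19)·u_0 = (-13/19, -13/19, -78/19).

u_1 = (-13/19, -13/19, -78/19)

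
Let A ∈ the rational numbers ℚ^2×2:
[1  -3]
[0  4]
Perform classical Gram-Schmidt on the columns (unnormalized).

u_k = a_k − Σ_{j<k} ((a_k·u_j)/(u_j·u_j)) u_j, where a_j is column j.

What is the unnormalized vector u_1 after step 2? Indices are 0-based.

Step 1: u_0 = a_0 = (1, 0).
Step 2: u_1 = a_1 − (-3)·u_0 = (0, 4).

u_1 = (0, 4)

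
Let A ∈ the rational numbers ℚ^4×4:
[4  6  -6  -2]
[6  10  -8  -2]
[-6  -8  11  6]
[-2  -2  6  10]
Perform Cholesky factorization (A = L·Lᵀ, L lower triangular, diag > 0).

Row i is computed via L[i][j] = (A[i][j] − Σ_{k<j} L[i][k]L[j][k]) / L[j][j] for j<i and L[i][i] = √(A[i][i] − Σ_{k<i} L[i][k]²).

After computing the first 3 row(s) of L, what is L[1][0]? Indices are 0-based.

L[1][0] = 3

Step 1: L[0][0] = √(4) = 2.
  L[1][0] = (6) / L[0][0] = 3.
Step 2: L[1][1] = √(1) = 1.
  L[2][0] = (-6) / L[0][0] = -3.
  L[2][1] = (1) / L[1][1] = 1.
Step 3: L[2][2] = √(1) = 1.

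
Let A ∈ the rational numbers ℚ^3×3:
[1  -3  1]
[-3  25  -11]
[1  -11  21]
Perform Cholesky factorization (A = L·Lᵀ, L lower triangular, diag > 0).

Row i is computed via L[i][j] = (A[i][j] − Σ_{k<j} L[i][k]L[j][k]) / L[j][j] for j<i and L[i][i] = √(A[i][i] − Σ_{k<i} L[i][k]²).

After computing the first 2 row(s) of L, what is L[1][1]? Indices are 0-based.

Step 1: L[0][0] = √(1) = 1.
  L[1][0] = (-3) / L[0][0] = -3.
Step 2: L[1][1] = √(16) = 4.

L[1][1] = 4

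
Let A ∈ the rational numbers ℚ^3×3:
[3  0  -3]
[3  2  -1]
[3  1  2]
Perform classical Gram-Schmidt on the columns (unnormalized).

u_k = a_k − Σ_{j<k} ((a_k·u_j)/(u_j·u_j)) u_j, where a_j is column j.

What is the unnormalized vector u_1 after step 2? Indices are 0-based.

Step 1: u_0 = a_0 = (3, 3, 3).
Step 2: u_1 = a_1 − (1/3)·u_0 = (-1, 1, 0).

u_1 = (-1, 1, 0)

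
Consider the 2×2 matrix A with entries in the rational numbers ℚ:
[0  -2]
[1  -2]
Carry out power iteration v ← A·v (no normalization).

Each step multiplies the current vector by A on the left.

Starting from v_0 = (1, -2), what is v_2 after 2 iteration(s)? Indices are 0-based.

v_2 = (-10, -6)

v_0 = (1, -2).
v_1 = A·v_0 = (4, 5).
v_2 = A·v_1 = (-10, -6).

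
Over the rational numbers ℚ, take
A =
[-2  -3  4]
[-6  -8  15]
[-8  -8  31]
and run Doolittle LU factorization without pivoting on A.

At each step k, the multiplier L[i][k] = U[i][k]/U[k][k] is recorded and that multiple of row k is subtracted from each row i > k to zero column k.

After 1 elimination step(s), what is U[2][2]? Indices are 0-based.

U[2][2] = 15

k=0: U[0][0]=-2
  eliminate (1,0): mult=3, new row 1: (0, 1, 3); set L[1][0]=3
  eliminate (2,0): mult=4, new row 2: (0, 4, 15); set L[2][0]=4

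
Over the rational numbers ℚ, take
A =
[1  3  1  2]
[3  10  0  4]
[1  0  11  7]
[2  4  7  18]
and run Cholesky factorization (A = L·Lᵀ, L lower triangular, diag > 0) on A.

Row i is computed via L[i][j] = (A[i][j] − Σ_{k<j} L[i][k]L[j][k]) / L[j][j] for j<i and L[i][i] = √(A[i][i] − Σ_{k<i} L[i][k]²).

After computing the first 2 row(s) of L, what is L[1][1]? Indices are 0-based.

Step 1: L[0][0] = √(1) = 1.
  L[1][0] = (3) / L[0][0] = 3.
Step 2: L[1][1] = √(1) = 1.

L[1][1] = 1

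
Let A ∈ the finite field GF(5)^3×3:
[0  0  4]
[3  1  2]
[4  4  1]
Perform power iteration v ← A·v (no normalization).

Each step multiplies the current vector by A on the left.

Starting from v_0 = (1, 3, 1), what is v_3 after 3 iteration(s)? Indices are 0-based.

v_0 = (1, 3, 1).
v_1 = A·v_0 = (4, 3, 2).
v_2 = A·v_1 = (3, 4, 0).
v_3 = A·v_2 = (0, 3, 3).

v_3 = (0, 3, 3)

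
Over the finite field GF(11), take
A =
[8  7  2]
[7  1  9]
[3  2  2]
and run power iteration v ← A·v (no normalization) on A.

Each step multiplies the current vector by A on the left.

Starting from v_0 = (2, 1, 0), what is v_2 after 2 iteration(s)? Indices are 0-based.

v_2 = (8, 6, 5)

v_0 = (2, 1, 0).
v_1 = A·v_0 = (1, 4, 8).
v_2 = A·v_1 = (8, 6, 5).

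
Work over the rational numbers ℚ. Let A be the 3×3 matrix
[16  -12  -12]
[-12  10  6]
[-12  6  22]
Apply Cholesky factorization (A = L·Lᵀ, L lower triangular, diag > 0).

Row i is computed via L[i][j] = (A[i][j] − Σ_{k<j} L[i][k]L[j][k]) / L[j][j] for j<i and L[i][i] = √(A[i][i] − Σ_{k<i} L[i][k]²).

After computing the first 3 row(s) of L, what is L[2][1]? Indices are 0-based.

L[2][1] = -3

Step 1: L[0][0] = √(16) = 4.
  L[1][0] = (-12) / L[0][0] = -3.
Step 2: L[1][1] = √(1) = 1.
  L[2][0] = (-12) / L[0][0] = -3.
  L[2][1] = (-3) / L[1][1] = -3.
Step 3: L[2][2] = √(4) = 2.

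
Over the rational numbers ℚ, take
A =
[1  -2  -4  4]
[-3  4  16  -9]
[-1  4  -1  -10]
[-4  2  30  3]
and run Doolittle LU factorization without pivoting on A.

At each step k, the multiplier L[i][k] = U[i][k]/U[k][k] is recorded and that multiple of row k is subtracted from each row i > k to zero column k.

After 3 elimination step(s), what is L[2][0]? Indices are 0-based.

L[2][0] = -1

k=0: U[0][0]=1
  eliminate (1,0): mult=-3, new row 1: (0, -2, 4, 3); set L[1][0]=-3
  eliminate (2,0): mult=-1, new row 2: (0, 2, -5, -6); set L[2][0]=-1
  eliminate (3,0): mult=-4, new row 3: (0, -6, 14, 19); set L[3][0]=-4
k=1: U[1][1]=-2
  eliminate (2,1): mult=-1, new row 2: (0, 0, -1, -3); set L[2][1]=-1
  eliminate (3,1): mult=3, new row 3: (0, 0, 2, 10); set L[3][1]=3
k=2: U[2][2]=-1
  eliminate (3,2): mult=-2, new row 3: (0, 0, 0, 4); set L[3][2]=-2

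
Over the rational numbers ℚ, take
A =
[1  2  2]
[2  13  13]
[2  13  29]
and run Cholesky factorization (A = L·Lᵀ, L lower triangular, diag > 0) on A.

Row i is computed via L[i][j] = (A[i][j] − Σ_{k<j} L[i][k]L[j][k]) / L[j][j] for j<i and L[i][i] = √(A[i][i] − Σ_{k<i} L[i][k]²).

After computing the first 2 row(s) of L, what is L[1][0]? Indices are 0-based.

L[1][0] = 2

Step 1: L[0][0] = √(1) = 1.
  L[1][0] = (2) / L[0][0] = 2.
Step 2: L[1][1] = √(9) = 3.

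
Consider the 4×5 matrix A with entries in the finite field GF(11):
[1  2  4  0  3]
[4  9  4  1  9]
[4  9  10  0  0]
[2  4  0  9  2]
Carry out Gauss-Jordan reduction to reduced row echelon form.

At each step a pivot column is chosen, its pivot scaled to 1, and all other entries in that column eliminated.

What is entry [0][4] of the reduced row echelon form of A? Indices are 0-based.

step 1: normalize row 0 (÷1) = (1, 2, 4, 0, 3)
  row 1: subtract 4×row0 = (0, 1, 10, 1, 8)
  row 2: subtract 4×row0 = (0, 1, 5, 0, 10)
  row 3: subtract 2×row0 = (0, 0, 3, 9, 7)
step 2: normalize row 1 (÷1) = (0, 1, 10, 1, 8)
  row 0: subtract 2×row1 = (1, 0, 6, 9, 9)
  row 2: subtract 1×row1 = (0, 0, 6, 10, 2)
step 3: normalize row 2 (÷6) = (0, 0, 1, 9, 4)
  row 0: subtract 6×row2 = (1, 0, 0, 10, 7)
  row 1: subtract 10×row2 = (0, 1, 0, 10, 1)
  row 3: subtract 3×row2 = (0, 0, 0, 4, 6)
step 4: normalize row 3 (÷4) = (0, 0, 0, 1, 7)
  row 0: subtract 10×row3 = (1, 0, 0, 0, 3)
  row 1: subtract 10×row3 = (0, 1, 0, 0, 8)
  row 2: subtract 9×row3 = (0, 0, 1, 0, 7)

M[0][4] = 3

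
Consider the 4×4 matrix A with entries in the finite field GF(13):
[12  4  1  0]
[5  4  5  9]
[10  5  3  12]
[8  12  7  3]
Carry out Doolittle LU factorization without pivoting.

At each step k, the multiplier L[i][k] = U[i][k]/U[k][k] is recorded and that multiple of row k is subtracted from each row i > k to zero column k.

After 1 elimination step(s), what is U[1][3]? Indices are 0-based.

U[1][3] = 9

[col 0] pivot 12
  R1 -= 8*R0 → (0, 11, 10, 9)  (L[1][0] := 8)
  R2 -= 3*R0 → (0, 6, 0, 12)  (L[2][0] := 3)
  R3 -= 5*R0 → (0, 5, 2, 3)  (L[3][0] := 5)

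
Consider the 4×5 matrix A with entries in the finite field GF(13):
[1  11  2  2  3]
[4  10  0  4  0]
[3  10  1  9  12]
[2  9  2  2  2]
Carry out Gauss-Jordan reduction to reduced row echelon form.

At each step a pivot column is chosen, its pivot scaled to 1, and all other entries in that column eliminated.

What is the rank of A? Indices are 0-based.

rank = 4

step 1: normalize row 0 (÷1) = (1, 11, 2, 2, 3)
  row 1: subtract 4×row0 = (0, 5, 5, 9, 1)
  row 2: subtract 3×row0 = (0, 3, 8, 3, 3)
  row 3: subtract 2×row0 = (0, 0, 11, 11, 9)
step 2: normalize row 1 (÷5) = (0, 1, 1, 7, 8)
  row 0: subtract 11×row1 = (1, 0, 4, 3, 6)
  row 2: subtract 3×row1 = (0, 0, 5, 8, 5)
step 3: normalize row 2 (÷5) = (0, 0, 1, 12, 1)
  row 0: subtract 4×row2 = (1, 0, 0, 7, 2)
  row 1: subtract 1×row2 = (0, 1, 0, 8, 7)
  row 3: subtract 11×row2 = (0, 0, 0, 9, 11)
step 4: normalize row 3 (÷9) = (0, 0, 0, 1, 7)
  row 0: subtract 7×row3 = (1, 0, 0, 0, 5)
  row 1: subtract 8×row3 = (0, 1, 0, 0, 3)
  row 2: subtract 12×row3 = (0, 0, 1, 0, 8)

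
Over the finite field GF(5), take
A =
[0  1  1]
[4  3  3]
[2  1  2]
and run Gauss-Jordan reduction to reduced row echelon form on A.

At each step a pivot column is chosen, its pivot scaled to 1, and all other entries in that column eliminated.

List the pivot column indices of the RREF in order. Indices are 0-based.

pivot columns: 0, 1, 2

step 1: exchange rows 0,1
step 1: normalize row 0 (÷4) = (1, 2, 2)
  row 2: subtract 2×row0 = (0, 2, 3)
step 2: normalize row 1 (÷1) = (0, 1, 1)
  row 0: subtract 2×row1 = (1, 0, 0)
  row 2: subtract 2×row1 = (0, 0, 1)
step 3: normalize row 2 (÷1) = (0, 0, 1)
  row 1: subtract 1×row2 = (0, 1, 0)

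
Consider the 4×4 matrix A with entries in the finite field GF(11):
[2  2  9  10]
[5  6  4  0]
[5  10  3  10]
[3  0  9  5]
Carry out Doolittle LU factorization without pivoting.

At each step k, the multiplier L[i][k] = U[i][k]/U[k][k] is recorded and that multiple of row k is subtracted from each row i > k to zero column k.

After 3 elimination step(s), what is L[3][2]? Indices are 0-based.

L[3][2] = 4

[col 0] pivot 2
  R1 -= 8*R0 → (0, 1, 9, 8)  (L[1][0] := 8)
  R2 -= 8*R0 → (0, 5, 8, 7)  (L[2][0] := 8)
  R3 -= 7*R0 → (0, 8, 1, 1)  (L[3][0] := 7)
[col 1] pivot 1
  R2 -= 5*R1 → (0, 0, 7, 0)  (L[2][1] := 5)
  R3 -= 8*R1 → (0, 0, 6, 3)  (L[3][1] := 8)
[col 2] pivot 7
  R3 -= 4*R2 → (0, 0, 0, 3)  (L[3][2] := 4)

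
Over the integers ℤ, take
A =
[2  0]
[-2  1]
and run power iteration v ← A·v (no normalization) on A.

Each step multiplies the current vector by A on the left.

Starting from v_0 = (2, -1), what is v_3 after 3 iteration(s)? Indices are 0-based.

v_0 = (2, -1).
v_1 = A·v_0 = (4, -5).
v_2 = A·v_1 = (8, -13).
v_3 = A·v_2 = (16, -29).

v_3 = (16, -29)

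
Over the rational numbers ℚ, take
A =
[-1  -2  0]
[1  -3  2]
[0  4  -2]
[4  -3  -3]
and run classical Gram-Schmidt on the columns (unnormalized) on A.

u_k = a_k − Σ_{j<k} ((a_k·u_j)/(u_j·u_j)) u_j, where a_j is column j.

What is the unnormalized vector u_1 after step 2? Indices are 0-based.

u_1 = (-49/18, -41/18, 4, -1/9)

Step 1: u_0 = a_0 = (-1, 1, 0, 4).
Step 2: u_1 = a_1 − (-13/18)·u_0 = (-49/18, -41/18, 4, -1/9).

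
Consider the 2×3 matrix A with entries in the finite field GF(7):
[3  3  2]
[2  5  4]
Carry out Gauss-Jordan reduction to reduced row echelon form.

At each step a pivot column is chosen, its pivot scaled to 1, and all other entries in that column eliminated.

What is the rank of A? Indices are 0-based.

rank = 2

step 1: normalize row 0 (÷3) = (1, 1, 3)
  row 1: subtract 2×row0 = (0, 3, 5)
step 2: normalize row 1 (÷3) = (0, 1, 4)
  row 0: subtract 1×row1 = (1, 0, 6)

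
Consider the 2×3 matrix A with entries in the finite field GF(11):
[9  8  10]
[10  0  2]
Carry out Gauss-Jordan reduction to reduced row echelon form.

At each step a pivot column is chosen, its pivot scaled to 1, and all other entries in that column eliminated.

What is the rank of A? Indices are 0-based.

pivot(0,0)=9: scale R0 → (1, 7, 6)
  clear (1,0): R1 −= (10)R0 → (0, 7, 8)
pivot(1,1)=7: scale R1 → (0, 1, 9)
  clear (0,1): R0 −= (7)R1 → (1, 0, 9)

rank = 2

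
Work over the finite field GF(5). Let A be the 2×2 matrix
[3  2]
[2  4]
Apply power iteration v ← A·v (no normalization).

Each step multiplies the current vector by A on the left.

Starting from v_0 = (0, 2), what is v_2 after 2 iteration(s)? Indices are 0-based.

v_2 = (3, 0)

v_0 = (0, 2).
v_1 = A·v_0 = (4, 3).
v_2 = A·v_1 = (3, 0).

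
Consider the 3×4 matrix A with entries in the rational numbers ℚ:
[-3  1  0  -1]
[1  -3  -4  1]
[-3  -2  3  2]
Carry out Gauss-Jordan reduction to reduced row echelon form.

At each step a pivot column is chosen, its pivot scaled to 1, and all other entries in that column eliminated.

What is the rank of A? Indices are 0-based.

pivot(0,0)=-3: scale R0 → (1, -1/3, 0, 1/3)
  clear (1,0): R1 −= (1)R0 → (0, -8/3, -4, 2/3)
  clear (2,0): R2 −= (-3)R0 → (0, -3, 3, 3)
pivot(1,1)=-8/3: scale R1 → (0, 1, 3/2, -1/4)
  clear (0,1): R0 −= (-1/3)R1 → (1, 0, 1/2, 1/4)
  clear (2,1): R2 −= (-3)R1 → (0, 0, 15/2, 9/4)
pivot(2,2)=15/2: scale R2 → (0, 0, 1, 3/10)
  clear (0,2): R0 −= (1/2)R2 → (1, 0, 0, 1/10)
  clear (1,2): R1 −= (3/2)R2 → (0, 1, 0, -7/10)

rank = 3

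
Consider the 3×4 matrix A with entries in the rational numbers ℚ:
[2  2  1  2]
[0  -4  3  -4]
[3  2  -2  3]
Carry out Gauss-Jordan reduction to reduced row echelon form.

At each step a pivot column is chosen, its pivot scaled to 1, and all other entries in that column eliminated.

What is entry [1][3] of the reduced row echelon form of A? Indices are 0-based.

step 1: normalize row 0 (÷2) = (1, 1, 1/2, 1)
  row 2: subtract 3×row0 = (0, -1, -7/2, 0)
step 2: normalize row 1 (÷-4) = (0, 1, -3/4, 1)
  row 0: subtract 1×row1 = (1, 0, 5/4, 0)
  row 2: subtract -1×row1 = (0, 0, -17/4, 1)
step 3: normalize row 2 (÷-17/4) = (0, 0, 1, -4/17)
  row 0: subtract 5/4×row2 = (1, 0, 0, 5/17)
  row 1: subtract -3/4×row2 = (0, 1, 0, 14/17)

M[1][3] = 14/17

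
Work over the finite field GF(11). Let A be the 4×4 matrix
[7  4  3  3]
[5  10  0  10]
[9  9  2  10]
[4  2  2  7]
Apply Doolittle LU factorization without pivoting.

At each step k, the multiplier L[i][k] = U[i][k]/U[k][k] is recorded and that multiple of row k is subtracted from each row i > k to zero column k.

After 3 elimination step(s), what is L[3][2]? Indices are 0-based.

Step 1: pivot at (0,0) is 7.
  row1 ← row1 − (7)·row0  ⇒  L[1][0]=7, U row1=(0, 4, 1, 0)
  row2 ← row2 − (6)·row0  ⇒  L[2][0]=6, U row2=(0, 7, 6, 3)
  row3 ← row3 − (10)·row0  ⇒  L[3][0]=10, U row3=(0, 6, 5, 10)
Step 2: pivot at (1,1) is 4.
  row2 ← row2 − (10)·row1  ⇒  L[2][1]=10, U row2=(0, 0, 7, 3)
  row3 ← row3 − (7)·row1  ⇒  L[3][1]=7, U row3=(0, 0, 9, 10)
Step 3: pivot at (2,2) is 7.
  row3 ← row3 − (6)·row2  ⇒  L[3][2]=6, U row3=(0, 0, 0, 3)

L[3][2] = 6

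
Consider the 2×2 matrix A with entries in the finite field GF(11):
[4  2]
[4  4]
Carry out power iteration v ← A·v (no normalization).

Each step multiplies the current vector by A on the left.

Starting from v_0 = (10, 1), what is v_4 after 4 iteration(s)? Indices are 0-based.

v_0 = (10, 1).
v_1 = A·v_0 = (9, 0).
v_2 = A·v_1 = (3, 3).
v_3 = A·v_2 = (7, 2).
v_4 = A·v_3 = (10, 3).

v_4 = (10, 3)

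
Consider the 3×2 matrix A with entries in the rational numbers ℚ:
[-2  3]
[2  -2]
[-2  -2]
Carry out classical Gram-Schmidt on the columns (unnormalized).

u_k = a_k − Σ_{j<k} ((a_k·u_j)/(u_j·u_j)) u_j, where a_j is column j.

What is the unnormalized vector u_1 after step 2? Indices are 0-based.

u_1 = (2, -1, -3)

Step 1: u_0 = a_0 = (-2, 2, -2).
Step 2: u_1 = a_1 − (-1/2)·u_0 = (2, -1, -3).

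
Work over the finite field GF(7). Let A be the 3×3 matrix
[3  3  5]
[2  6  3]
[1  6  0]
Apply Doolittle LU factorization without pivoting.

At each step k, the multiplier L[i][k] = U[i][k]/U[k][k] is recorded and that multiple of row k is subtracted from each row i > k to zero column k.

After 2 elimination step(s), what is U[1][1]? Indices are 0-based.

k=0: U[0][0]=3
  eliminate (1,0): mult=3, new row 1: (0, 4, 2); set L[1][0]=3
  eliminate (2,0): mult=5, new row 2: (0, 5, 3); set L[2][0]=5
k=1: U[1][1]=4
  eliminate (2,1): mult=3, new row 2: (0, 0, 4); set L[2][1]=3

U[1][1] = 4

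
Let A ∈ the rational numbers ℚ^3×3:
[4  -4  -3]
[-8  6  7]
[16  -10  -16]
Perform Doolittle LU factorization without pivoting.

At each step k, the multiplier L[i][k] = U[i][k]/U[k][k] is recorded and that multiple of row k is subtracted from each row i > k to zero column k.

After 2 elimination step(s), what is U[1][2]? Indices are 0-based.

U[1][2] = 1

k=0: U[0][0]=4
  eliminate (1,0): mult=-2, new row 1: (0, -2, 1); set L[1][0]=-2
  eliminate (2,0): mult=4, new row 2: (0, 6, -4); set L[2][0]=4
k=1: U[1][1]=-2
  eliminate (2,1): mult=-3, new row 2: (0, 0, -1); set L[2][1]=-3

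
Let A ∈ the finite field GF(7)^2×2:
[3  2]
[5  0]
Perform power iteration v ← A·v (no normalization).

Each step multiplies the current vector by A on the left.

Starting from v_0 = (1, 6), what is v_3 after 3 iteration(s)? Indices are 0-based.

v_0 = (1, 6).
v_1 = A·v_0 = (1, 5).
v_2 = A·v_1 = (6, 5).
v_3 = A·v_2 = (0, 2).

v_3 = (0, 2)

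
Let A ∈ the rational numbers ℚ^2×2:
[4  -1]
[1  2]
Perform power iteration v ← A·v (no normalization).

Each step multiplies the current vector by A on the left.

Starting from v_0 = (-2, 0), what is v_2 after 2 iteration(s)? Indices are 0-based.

v_0 = (-2, 0).
v_1 = A·v_0 = (-8, -2).
v_2 = A·v_1 = (-30, -12).

v_2 = (-30, -12)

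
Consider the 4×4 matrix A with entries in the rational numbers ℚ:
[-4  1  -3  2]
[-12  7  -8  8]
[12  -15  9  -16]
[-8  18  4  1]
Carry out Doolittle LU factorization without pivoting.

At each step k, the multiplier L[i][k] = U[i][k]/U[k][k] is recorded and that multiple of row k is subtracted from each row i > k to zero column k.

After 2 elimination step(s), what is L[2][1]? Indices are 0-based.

k=0: U[0][0]=-4
  eliminate (1,0): mult=3, new row 1: (0, 4, 1, 2); set L[1][0]=3
  eliminate (2,0): mult=-3, new row 2: (0, -12, 0, -10); set L[2][0]=-3
  eliminate (3,0): mult=2, new row 3: (0, 16, 10, -3); set L[3][0]=2
k=1: U[1][1]=4
  eliminate (2,1): mult=-3, new row 2: (0, 0, 3, -4); set L[2][1]=-3
  eliminate (3,1): mult=4, new row 3: (0, 0, 6, -11); set L[3][1]=4

L[2][1] = -3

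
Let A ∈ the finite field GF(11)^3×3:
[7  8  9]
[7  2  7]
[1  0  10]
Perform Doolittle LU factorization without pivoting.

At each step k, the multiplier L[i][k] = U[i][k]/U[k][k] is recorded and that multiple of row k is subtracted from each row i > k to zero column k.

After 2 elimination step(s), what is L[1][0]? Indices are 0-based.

Step 1: pivot at (0,0) is 7.
  row1 ← row1 − (1)·row0  ⇒  L[1][0]=1, U row1=(0, 5, 9)
  row2 ← row2 − (8)·row0  ⇒  L[2][0]=8, U row2=(0, 2, 4)
Step 2: pivot at (1,1) is 5.
  row2 ← row2 − (7)·row1  ⇒  L[2][1]=7, U row2=(0, 0, 7)

L[1][0] = 1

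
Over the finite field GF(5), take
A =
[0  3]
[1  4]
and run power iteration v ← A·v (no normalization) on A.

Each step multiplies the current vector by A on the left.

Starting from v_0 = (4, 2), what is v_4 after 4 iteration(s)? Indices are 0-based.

v_0 = (4, 2).
v_1 = A·v_0 = (1, 2).
v_2 = A·v_1 = (1, 4).
v_3 = A·v_2 = (2, 2).
v_4 = A·v_3 = (1, 0).

v_4 = (1, 0)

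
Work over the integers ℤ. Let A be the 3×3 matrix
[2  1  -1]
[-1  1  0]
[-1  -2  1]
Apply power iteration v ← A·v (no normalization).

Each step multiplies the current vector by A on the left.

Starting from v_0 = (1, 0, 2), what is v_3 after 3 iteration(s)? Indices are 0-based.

v_3 = (-8, 1, 7)

v_0 = (1, 0, 2).
v_1 = A·v_0 = (0, -1, 1).
v_2 = A·v_1 = (-2, -1, 3).
v_3 = A·v_2 = (-8, 1, 7).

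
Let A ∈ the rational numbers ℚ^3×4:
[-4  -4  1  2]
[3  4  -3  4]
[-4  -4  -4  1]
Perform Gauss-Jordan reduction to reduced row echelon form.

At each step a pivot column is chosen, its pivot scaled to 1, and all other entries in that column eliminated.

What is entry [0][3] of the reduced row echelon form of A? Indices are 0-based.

pivot(0,0)=-4: scale R0 → (1, 1, -1/4, -1/2)
  clear (1,0): R1 −= (3)R0 → (0, 1, -9/4, 11/2)
  clear (2,0): R2 −= (-4)R0 → (0, 0, -5, -1)
pivot(1,1)=1: scale R1 → (0, 1, -9/4, 11/2)
  clear (0,1): R0 −= (1)R1 → (1, 0, 2, -6)
pivot(2,2)=-5: scale R2 → (0, 0, 1, 1/5)
  clear (0,2): R0 −= (2)R2 → (1, 0, 0, -32/5)
  clear (1,2): R1 −= (-9/4)R2 → (0, 1, 0, 119/20)

M[0][3] = -32/5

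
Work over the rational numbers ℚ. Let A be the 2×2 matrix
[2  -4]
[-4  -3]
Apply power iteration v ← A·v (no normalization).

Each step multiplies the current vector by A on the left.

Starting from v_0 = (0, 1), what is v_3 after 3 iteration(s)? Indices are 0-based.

v_0 = (0, 1).
v_1 = A·v_0 = (-4, -3).
v_2 = A·v_1 = (4, 25).
v_3 = A·v_2 = (-92, -91).

v_3 = (-92, -91)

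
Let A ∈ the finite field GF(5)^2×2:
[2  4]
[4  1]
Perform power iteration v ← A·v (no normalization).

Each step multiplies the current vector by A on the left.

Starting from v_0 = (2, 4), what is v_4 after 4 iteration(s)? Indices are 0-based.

v_0 = (2, 4).
v_1 = A·v_0 = (0, 2).
v_2 = A·v_1 = (3, 2).
v_3 = A·v_2 = (4, 4).
v_4 = A·v_3 = (4, 0).

v_4 = (4, 0)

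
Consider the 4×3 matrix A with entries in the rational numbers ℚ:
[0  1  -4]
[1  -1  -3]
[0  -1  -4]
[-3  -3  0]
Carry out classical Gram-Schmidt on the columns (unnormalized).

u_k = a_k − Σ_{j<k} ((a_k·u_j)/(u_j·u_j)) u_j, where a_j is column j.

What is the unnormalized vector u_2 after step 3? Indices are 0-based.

u_2 = (-139/28, -27/28, -85/28, -9/28)

Step 1: u_0 = a_0 = (0, 1, 0, -3).
Step 2: u_1 = a_1 − (4/5)·u_0 = (1, -9/5, -1, -3/5).
Step 3: u_2 = a_2 − (-3/10)·u_0 − (27/28)·u_1 = (-139/28, -27/28, -85/28, -9/28).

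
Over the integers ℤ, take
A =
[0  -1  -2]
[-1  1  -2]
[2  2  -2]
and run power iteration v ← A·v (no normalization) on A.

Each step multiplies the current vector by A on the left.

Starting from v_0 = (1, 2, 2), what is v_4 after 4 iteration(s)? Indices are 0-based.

v_4 = (-124, -81, 98)

v_0 = (1, 2, 2).
v_1 = A·v_0 = (-6, -3, 2).
v_2 = A·v_1 = (-1, -1, -22).
v_3 = A·v_2 = (45, 44, 40).
v_4 = A·v_3 = (-124, -81, 98).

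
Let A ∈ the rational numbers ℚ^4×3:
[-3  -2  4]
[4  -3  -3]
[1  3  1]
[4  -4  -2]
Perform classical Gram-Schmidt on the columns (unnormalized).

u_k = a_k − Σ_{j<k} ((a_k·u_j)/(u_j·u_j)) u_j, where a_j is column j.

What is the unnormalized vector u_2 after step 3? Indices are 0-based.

Step 1: u_0 = a_0 = (-3, 4, 1, 4).
Step 2: u_1 = a_1 − (-19/42)·u_0 = (-47/14, -25/21, 145/42, -46/21).
Step 3: u_2 = a_2 − (-31/42)·u_0 − (-17/247)·u_1 = (384/247, -32/247, 488/247, 198/247).

u_2 = (384/247, -32/247, 488/247, 198/247)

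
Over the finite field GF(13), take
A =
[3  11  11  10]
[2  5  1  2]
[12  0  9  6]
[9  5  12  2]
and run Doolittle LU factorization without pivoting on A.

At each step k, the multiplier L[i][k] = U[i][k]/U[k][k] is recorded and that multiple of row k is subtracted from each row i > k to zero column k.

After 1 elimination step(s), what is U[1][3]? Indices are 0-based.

[col 0] pivot 3
  R1 -= 5*R0 → (0, 2, 11, 4)  (L[1][0] := 5)
  R2 -= 4*R0 → (0, 8, 4, 5)  (L[2][0] := 4)
  R3 -= 3*R0 → (0, 11, 5, 11)  (L[3][0] := 3)

U[1][3] = 4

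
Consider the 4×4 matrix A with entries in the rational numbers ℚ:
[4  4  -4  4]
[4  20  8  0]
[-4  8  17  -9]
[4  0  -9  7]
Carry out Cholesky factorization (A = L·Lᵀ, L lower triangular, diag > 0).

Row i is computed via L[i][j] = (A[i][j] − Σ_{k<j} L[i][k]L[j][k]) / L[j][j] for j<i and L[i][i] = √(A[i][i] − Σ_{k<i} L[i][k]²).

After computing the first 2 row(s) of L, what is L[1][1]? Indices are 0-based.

Step 1: L[0][0] = √(4) = 2.
  L[1][0] = (4) / L[0][0] = 2.
Step 2: L[1][1] = √(16) = 4.

L[1][1] = 4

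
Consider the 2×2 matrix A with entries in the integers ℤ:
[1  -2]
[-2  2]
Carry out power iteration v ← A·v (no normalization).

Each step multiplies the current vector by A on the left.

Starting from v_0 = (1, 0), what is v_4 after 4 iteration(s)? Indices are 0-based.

v_4 = (61, -78)

v_0 = (1, 0).
v_1 = A·v_0 = (1, -2).
v_2 = A·v_1 = (5, -6).
v_3 = A·v_2 = (17, -22).
v_4 = A·v_3 = (61, -78).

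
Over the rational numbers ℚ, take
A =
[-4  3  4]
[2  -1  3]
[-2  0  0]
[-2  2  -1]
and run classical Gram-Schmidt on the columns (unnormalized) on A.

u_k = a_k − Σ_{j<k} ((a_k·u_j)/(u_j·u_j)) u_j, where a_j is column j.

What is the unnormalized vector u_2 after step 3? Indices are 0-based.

Step 1: u_0 = a_0 = (-4, 2, -2, -2).
Step 2: u_1 = a_1 − (-9/14)·u_0 = (3/7, 2/7, -9/7, 5/7).
Step 3: u_2 = a_2 − (-2/7)·u_0 − (13/17)·u_1 = (43/17, 57/17, 7/17, -36/17).

u_2 = (43/17, 57/17, 7/17, -36/17)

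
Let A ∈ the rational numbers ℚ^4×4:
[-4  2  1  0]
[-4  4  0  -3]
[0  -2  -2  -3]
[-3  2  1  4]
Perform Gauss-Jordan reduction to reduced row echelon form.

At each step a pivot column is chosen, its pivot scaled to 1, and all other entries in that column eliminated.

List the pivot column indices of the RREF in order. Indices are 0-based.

pivot columns: 0, 1, 2, 3

step 1: normalize row 0 (÷-4) = (1, -1/2, -1/4, 0)
  row 1: subtract -4×row0 = (0, 2, -1, -3)
  row 3: subtract -3×row0 = (0, 1/2, 1/4, 4)
step 2: normalize row 1 (÷2) = (0, 1, -1/2, -3/2)
  row 0: subtract -1/2×row1 = (1, 0, -1/2, -3/4)
  row 2: subtract -2×row1 = (0, 0, -3, -6)
  row 3: subtract 1/2×row1 = (0, 0, 1/2, 19/4)
step 3: normalize row 2 (÷-3) = (0, 0, 1, 2)
  row 0: subtract -1/2×row2 = (1, 0, 0, 1/4)
  row 1: subtract -1/2×row2 = (0, 1, 0, -1/2)
  row 3: subtract 1/2×row2 = (0, 0, 0, 15/4)
step 4: normalize row 3 (÷15/4) = (0, 0, 0, 1)
  row 0: subtract 1/4×row3 = (1, 0, 0, 0)
  row 1: subtract -1/2×row3 = (0, 1, 0, 0)
  row 2: subtract 2×row3 = (0, 0, 1, 0)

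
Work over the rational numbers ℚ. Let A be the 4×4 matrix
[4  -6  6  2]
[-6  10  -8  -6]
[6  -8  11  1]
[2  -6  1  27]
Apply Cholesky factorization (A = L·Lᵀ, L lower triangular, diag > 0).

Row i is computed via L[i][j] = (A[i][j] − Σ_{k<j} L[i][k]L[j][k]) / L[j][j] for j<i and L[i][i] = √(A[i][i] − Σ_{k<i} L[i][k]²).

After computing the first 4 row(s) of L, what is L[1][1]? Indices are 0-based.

Step 1: L[0][0] = √(4) = 2.
  L[1][0] = (-6) / L[0][0] = -3.
Step 2: L[1][1] = √(1) = 1.
  L[2][0] = (6) / L[0][0] = 3.
  L[2][1] = (1) / L[1][1] = 1.
Step 3: L[2][2] = √(1) = 1.
  L[3][0] = (2) / L[0][0] = 1.
  L[3][1] = (-3) / L[1][1] = -3.
  L[3][2] = (1) / L[2][2] = 1.
Step 4: L[3][3] = √(16) = 4.

L[1][1] = 1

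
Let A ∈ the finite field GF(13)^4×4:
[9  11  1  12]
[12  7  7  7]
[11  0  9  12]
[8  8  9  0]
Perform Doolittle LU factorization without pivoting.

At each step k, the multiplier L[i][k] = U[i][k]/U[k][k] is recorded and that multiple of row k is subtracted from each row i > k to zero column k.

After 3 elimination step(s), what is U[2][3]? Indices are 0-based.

k=0: U[0][0]=9
  eliminate (1,0): mult=10, new row 1: (0, 1, 10, 4); set L[1][0]=10
  eliminate (2,0): mult=7, new row 2: (0, 1, 2, 6); set L[2][0]=7
  eliminate (3,0): mult=11, new row 3: (0, 4, 11, 11); set L[3][0]=11
k=1: U[1][1]=1
  eliminate (2,1): mult=1, new row 2: (0, 0, 5, 2); set L[2][1]=1
  eliminate (3,1): mult=4, new row 3: (0, 0, 10, 8); set L[3][1]=4
k=2: U[2][2]=5
  eliminate (3,2): mult=2, new row 3: (0, 0, 0, 4); set L[3][2]=2

U[2][3] = 2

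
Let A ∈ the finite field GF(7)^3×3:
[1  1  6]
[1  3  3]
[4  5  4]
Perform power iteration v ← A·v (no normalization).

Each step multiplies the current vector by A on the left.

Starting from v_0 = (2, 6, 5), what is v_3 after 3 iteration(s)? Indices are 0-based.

v_3 = (4, 4, 3)

v_0 = (2, 6, 5).
v_1 = A·v_0 = (3, 0, 2).
v_2 = A·v_1 = (1, 2, 6).
v_3 = A·v_2 = (4, 4, 3).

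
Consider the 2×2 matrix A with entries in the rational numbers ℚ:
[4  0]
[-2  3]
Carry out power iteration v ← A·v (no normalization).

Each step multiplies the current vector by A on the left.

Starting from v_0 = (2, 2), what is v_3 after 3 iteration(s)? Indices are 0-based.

v_3 = (128, -94)

v_0 = (2, 2).
v_1 = A·v_0 = (8, 2).
v_2 = A·v_1 = (32, -10).
v_3 = A·v_2 = (128, -94).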